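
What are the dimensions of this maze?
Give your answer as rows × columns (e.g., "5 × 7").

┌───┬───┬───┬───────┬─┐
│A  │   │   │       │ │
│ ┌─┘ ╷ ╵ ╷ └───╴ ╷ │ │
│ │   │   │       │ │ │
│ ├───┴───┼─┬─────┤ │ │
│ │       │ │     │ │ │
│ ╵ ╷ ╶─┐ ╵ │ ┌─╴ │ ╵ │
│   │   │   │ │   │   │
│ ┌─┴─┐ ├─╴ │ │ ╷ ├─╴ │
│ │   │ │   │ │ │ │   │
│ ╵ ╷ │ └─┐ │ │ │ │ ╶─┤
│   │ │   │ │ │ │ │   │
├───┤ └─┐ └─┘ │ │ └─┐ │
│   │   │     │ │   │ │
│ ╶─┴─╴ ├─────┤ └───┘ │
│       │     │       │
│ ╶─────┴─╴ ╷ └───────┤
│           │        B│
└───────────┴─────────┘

Counting the maze dimensions:
Rows (vertical): 9
Columns (horizontal): 11
Dimensions: 9 × 11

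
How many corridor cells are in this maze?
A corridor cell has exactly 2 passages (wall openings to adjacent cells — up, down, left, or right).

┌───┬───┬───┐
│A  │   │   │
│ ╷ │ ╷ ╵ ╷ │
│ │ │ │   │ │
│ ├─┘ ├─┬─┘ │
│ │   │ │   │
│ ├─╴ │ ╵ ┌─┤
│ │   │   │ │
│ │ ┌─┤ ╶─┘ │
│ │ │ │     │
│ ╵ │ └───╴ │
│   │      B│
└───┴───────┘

Counting cells with exactly 2 passages:
Total corridor cells: 28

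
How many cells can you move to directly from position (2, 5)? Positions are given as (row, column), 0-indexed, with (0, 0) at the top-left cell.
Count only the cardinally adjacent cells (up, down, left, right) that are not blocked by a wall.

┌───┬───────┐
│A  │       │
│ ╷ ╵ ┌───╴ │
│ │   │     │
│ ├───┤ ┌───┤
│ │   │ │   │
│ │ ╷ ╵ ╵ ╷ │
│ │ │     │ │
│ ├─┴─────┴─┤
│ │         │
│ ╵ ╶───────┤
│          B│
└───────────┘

Checking passable neighbors of (2, 5):
Neighbors: (3, 5), (2, 4)
Count: 2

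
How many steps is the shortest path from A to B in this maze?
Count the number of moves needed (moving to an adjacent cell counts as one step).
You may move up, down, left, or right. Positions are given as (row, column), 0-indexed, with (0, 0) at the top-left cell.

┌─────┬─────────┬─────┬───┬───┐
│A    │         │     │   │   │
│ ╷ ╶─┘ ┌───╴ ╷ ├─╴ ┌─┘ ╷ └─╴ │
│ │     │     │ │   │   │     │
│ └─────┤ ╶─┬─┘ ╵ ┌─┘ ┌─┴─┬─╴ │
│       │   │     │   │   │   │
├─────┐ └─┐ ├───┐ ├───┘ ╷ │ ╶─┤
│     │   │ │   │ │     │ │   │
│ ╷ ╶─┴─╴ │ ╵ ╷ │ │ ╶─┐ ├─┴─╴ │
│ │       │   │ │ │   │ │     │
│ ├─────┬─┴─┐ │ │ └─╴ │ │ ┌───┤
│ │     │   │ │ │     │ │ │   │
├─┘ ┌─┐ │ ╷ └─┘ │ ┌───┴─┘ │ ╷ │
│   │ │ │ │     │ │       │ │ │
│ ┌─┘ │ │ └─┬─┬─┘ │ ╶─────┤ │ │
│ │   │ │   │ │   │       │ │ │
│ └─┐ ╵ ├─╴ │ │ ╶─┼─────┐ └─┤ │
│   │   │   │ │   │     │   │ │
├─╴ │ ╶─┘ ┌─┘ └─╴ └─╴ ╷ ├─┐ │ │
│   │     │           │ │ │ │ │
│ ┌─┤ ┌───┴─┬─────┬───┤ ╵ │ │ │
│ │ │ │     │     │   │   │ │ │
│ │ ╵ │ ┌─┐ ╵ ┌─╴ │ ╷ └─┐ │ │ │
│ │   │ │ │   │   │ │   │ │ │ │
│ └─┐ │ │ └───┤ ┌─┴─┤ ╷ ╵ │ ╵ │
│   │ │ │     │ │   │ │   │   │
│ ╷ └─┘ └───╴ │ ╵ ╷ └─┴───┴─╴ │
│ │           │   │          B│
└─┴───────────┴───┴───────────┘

Using BFS to find shortest path:
Start: (0, 0), End: (13, 14)
Path found:
(0,0) → (0,1) → (1,1) → (1,2) → (1,3) → (0,3) → (0,4) → (0,5) → (0,6) → (1,6) → (1,5) → (1,4) → (2,4) → (2,5) → (3,5) → (4,5) → (4,6) → (3,6) → (3,7) → (4,7) → (5,7) → (6,7) → (6,6) → (6,5) → (5,5) → (5,4) → (6,4) → (7,4) → (7,5) → (8,5) → (8,4) → (9,4) → (9,3) → (9,2) → (8,2) → (8,3) → (7,3) → (6,3) → (5,3) → (5,2) → (5,1) → (6,1) → (6,0) → (7,0) → (8,0) → (8,1) → (9,1) → (9,0) → (10,0) → (11,0) → (12,0) → (12,1) → (13,1) → (13,2) → (13,3) → (12,3) → (11,3) → (10,3) → (10,4) → (10,5) → (11,5) → (11,6) → (10,6) → (10,7) → (10,8) → (11,8) → (11,7) → (12,7) → (13,7) → (13,8) → (12,8) → (12,9) → (13,9) → (13,10) → (13,11) → (13,12) → (13,13) → (13,14)
Number of steps: 77

Solution:

┌─────┬─────────┬─────┬───┬───┐
│A ↓  │↱ → → ↓  │     │   │   │
│ ╷ ╶─┘ ┌───╴ ╷ ├─╴ ┌─┘ ╷ └─╴ │
│ │↳ → ↑│↓ ← ↲│ │   │   │     │
│ └─────┤ ╶─┬─┘ ╵ ┌─┘ ┌─┴─┬─╴ │
│       │↳ ↓│     │   │   │   │
├─────┐ └─┐ ├───┐ ├───┘ ╷ │ ╶─┤
│     │   │↓│↱ ↓│ │     │ │   │
│ ╷ ╶─┴─╴ │ ╵ ╷ │ │ ╶─┐ ├─┴─╴ │
│ │       │↳ ↑│↓│ │   │ │     │
│ ├─────┬─┴─┐ │ │ └─╴ │ │ ┌───┤
│ │↓ ← ↰│↓ ↰│ │↓│     │ │ │   │
├─┘ ┌─┐ │ ╷ └─┘ │ ┌───┴─┘ │ ╷ │
│↓ ↲│ │↑│↓│↑ ← ↲│ │       │ │ │
│ ┌─┘ │ │ └─┬─┬─┘ │ ╶─────┤ │ │
│↓│   │↑│↳ ↓│ │   │       │ │ │
│ └─┐ ╵ ├─╴ │ │ ╶─┼─────┐ └─┤ │
│↳ ↓│↱ ↑│↓ ↲│ │   │     │   │ │
├─╴ │ ╶─┘ ┌─┘ └─╴ └─╴ ╷ ├─┐ │ │
│↓ ↲│↑ ← ↲│           │ │ │ │ │
│ ┌─┤ ┌───┴─┬─────┬───┤ ╵ │ │ │
│↓│ │ │↱ → ↓│↱ → ↓│   │   │ │ │
│ │ ╵ │ ┌─┐ ╵ ┌─╴ │ ╷ └─┐ │ │ │
│↓│   │↑│ │↳ ↑│↓ ↲│ │   │ │ │ │
│ └─┐ │ │ └───┤ ┌─┴─┤ ╷ ╵ │ ╵ │
│↳ ↓│ │↑│     │↓│↱ ↓│ │   │   │
│ ╷ └─┘ └───╴ │ ╵ ╷ └─┴───┴─╴ │
│ │↳ → ↑      │↳ ↑│↳ → → → → B│
└─┴───────────┴───┴───────────┘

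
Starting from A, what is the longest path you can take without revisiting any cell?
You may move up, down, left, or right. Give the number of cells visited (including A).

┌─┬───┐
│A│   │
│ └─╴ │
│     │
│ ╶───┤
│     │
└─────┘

Finding longest simple path using DFS:
Start: (0, 0)
Longest path visits 6 cells
Path: A → down → right → right → up → left

Solution:

┌─┬───┐
│A│B ↰│
│ └─╴ │
│↳ → ↑│
│ ╶───┤
│     │
└─────┘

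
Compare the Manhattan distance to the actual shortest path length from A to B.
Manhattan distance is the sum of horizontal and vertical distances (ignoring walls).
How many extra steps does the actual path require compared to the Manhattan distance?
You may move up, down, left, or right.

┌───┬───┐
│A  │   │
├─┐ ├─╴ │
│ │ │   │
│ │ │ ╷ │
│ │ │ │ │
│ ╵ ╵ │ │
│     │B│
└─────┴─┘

Manhattan distance: |3 - 0| + |3 - 0| = 6
Actual path length: 10
Extra steps: 10 - 6 = 4

Solution:

┌───┬───┐
│A ↓│   │
├─┐ ├─╴ │
│ │↓│↱ ↓│
│ │ │ ╷ │
│ │↓│↑│↓│
│ ╵ ╵ │ │
│  ↳ ↑│B│
└─────┴─┘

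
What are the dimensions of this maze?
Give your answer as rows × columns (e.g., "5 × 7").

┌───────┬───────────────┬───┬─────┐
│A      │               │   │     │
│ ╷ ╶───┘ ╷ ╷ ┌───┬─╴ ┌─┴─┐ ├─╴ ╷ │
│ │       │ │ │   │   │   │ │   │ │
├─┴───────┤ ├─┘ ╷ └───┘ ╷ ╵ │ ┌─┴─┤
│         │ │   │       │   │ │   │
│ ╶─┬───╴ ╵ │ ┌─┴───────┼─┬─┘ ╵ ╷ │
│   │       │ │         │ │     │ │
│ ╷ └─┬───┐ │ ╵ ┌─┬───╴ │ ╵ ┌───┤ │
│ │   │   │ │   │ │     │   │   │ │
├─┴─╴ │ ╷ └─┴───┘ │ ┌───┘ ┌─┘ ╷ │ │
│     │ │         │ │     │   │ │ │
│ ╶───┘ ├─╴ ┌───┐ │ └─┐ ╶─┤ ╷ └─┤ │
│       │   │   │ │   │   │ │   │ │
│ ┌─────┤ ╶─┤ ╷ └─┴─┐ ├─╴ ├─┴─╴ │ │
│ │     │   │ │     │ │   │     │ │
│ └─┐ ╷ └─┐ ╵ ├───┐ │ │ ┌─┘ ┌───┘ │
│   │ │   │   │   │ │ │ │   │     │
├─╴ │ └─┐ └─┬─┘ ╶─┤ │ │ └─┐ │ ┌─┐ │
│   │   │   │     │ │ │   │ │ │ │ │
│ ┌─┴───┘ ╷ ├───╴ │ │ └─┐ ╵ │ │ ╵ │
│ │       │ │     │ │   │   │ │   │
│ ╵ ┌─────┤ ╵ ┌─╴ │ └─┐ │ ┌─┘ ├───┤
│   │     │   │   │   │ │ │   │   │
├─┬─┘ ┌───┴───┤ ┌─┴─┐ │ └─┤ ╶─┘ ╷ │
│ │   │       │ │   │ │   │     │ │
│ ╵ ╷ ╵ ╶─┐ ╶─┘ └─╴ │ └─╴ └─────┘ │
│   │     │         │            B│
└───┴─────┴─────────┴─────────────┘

Counting the maze dimensions:
Rows (vertical): 14
Columns (horizontal): 17
Dimensions: 14 × 17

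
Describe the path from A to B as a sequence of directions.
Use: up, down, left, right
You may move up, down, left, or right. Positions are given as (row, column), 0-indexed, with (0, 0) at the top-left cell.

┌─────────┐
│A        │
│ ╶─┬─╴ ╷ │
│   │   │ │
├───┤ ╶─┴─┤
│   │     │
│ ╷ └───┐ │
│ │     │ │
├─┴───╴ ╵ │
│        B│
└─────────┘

Finding the path and converting it to directions:
Path through cells: (0,0) → (0,1) → (0,2) → (0,3) → (1,3) → (1,2) → (2,2) → (2,3) → (2,4) → (3,4) → (4,4)
Directions: right, right, right, down, left, down, right, right, down, down

Solution:

┌─────────┐
│A → → ↓  │
│ ╶─┬─╴ ╷ │
│   │↓ ↲│ │
├───┤ ╶─┴─┤
│   │↳ → ↓│
│ ╷ └───┐ │
│ │     │↓│
├─┴───╴ ╵ │
│        B│
└─────────┘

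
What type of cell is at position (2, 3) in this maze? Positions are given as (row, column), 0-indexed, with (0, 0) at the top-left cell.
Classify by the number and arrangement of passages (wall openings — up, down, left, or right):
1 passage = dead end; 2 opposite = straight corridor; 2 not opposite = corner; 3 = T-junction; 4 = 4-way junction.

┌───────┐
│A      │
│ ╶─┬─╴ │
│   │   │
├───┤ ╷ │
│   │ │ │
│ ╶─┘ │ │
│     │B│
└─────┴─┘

Checking cell at (2, 3):
Number of passages: 2
Cell type: straight corridor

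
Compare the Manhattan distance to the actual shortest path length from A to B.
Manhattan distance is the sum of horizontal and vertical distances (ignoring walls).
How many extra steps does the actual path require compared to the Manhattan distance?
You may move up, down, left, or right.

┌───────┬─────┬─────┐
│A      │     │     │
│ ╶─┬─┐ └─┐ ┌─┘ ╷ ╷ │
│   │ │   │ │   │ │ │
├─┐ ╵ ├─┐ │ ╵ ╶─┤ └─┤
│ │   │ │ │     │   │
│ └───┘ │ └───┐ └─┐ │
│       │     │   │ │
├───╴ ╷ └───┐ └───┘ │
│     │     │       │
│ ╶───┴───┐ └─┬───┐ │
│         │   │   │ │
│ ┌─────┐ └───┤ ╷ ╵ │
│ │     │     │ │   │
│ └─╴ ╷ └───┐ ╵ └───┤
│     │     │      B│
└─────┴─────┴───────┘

Manhattan distance: |7 - 0| + |9 - 0| = 16
Actual path length: 22
Extra steps: 22 - 16 = 6

Solution:

┌───────┬─────┬─────┐
│A → → ↓│     │     │
│ ╶─┬─┐ └─┐ ┌─┘ ╷ ╷ │
│   │ │↳ ↓│ │   │ │ │
├─┐ ╵ ├─┐ │ ╵ ╶─┤ └─┤
│ │   │ │↓│     │   │
│ └───┘ │ └───┐ └─┐ │
│       │↳ → ↓│   │ │
├───╴ ╷ └───┐ └───┘ │
│     │     │↳ → → ↓│
│ ╶───┴───┐ └─┬───┐ │
│         │   │↓ ↰│↓│
│ ┌─────┐ └───┤ ╷ ╵ │
│ │     │     │↓│↑ ↲│
│ └─╴ ╷ └───┐ ╵ └───┤
│     │     │  ↳ → B│
└─────┴─────┴───────┘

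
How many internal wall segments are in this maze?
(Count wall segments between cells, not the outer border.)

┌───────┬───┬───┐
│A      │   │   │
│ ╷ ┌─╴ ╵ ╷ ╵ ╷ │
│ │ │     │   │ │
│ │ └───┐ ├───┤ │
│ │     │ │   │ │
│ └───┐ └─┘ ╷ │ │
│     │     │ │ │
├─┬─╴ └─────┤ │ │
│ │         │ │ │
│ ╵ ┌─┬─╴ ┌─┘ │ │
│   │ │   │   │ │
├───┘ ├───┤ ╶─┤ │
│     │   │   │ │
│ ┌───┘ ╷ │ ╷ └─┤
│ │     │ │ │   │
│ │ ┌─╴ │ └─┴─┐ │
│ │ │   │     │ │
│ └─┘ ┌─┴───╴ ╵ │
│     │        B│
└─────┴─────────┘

Counting internal wall segments:
Total internal walls: 63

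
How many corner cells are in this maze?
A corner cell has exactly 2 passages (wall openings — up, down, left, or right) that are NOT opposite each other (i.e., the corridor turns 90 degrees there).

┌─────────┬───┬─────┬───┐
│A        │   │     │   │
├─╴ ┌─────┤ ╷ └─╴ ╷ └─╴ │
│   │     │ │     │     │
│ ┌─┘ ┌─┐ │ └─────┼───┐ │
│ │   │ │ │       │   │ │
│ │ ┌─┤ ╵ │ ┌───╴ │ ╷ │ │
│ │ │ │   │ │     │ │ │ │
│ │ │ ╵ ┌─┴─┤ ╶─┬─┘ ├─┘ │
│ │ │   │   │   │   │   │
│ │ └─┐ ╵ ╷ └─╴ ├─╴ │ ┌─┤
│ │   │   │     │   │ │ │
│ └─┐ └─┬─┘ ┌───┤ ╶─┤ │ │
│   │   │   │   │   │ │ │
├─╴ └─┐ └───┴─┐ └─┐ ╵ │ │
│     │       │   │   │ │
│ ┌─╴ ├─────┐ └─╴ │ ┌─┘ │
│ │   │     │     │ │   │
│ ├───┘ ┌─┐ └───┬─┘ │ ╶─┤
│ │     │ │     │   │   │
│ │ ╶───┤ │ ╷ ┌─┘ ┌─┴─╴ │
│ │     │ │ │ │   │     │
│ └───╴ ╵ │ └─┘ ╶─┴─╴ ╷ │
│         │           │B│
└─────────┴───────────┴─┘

Counting corner cells (2 non-opposite passages):
Total corners: 69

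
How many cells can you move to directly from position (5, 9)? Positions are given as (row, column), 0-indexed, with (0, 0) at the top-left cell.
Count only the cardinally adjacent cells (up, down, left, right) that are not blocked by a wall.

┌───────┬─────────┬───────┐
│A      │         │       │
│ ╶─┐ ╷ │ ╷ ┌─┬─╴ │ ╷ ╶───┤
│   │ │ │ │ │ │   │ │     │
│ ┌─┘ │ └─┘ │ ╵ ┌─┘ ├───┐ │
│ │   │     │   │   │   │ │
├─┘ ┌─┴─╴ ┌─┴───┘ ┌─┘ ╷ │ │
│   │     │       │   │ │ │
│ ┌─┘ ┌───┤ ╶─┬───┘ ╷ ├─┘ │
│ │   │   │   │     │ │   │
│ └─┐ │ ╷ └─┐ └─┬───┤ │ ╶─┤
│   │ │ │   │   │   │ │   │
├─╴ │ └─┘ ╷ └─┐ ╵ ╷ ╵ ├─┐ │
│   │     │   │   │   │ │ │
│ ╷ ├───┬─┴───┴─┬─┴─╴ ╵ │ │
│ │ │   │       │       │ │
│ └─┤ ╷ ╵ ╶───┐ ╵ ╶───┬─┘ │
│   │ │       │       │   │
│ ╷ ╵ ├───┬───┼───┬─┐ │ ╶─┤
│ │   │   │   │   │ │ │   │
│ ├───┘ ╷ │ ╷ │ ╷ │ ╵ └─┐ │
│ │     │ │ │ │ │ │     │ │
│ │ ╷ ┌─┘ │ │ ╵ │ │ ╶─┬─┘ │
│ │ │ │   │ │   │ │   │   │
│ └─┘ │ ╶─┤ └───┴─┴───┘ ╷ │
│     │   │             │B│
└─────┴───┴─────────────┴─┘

Checking passable neighbors of (5, 9):
Neighbors: (6, 9), (5, 8)
Count: 2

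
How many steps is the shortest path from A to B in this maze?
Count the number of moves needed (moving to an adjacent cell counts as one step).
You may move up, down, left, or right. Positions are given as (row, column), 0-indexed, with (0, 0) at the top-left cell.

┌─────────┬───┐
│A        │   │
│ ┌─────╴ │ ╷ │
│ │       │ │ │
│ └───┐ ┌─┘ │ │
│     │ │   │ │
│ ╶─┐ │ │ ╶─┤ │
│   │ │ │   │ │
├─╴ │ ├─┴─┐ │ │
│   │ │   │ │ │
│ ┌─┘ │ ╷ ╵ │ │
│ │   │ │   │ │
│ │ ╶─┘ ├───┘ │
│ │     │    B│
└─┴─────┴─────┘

Using BFS to find shortest path:
Start: (0, 0), End: (6, 6)
Path found:
(0,0) → (1,0) → (2,0) → (2,1) → (2,2) → (3,2) → (4,2) → (5,2) → (5,1) → (6,1) → (6,2) → (6,3) → (5,3) → (4,3) → (4,4) → (5,4) → (5,5) → (4,5) → (3,5) → (3,4) → (2,4) → (2,5) → (1,5) → (0,5) → (0,6) → (1,6) → (2,6) → (3,6) → (4,6) → (5,6) → (6,6)
Number of steps: 30

Solution:

┌─────────┬───┐
│A        │↱ ↓│
│ ┌─────╴ │ ╷ │
│↓│       │↑│↓│
│ └───┐ ┌─┘ │ │
│↳ → ↓│ │↱ ↑│↓│
│ ╶─┐ │ │ ╶─┤ │
│   │↓│ │↑ ↰│↓│
├─╴ │ ├─┴─┐ │ │
│   │↓│↱ ↓│↑│↓│
│ ┌─┘ │ ╷ ╵ │ │
│ │↓ ↲│↑│↳ ↑│↓│
│ │ ╶─┘ ├───┘ │
│ │↳ → ↑│    B│
└─┴─────┴─────┘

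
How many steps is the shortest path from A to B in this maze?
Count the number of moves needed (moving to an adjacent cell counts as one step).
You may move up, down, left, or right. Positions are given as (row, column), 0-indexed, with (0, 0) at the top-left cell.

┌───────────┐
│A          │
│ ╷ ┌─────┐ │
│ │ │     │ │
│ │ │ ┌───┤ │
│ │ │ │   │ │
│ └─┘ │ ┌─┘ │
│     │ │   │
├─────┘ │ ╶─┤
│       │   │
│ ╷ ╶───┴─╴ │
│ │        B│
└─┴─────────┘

Using BFS to find shortest path:
Start: (0, 0), End: (5, 5)
Path found:
(0,0) → (0,1) → (0,2) → (0,3) → (0,4) → (0,5) → (1,5) → (2,5) → (3,5) → (3,4) → (4,4) → (4,5) → (5,5)
Number of steps: 12

Solution:

┌───────────┐
│A → → → → ↓│
│ ╷ ┌─────┐ │
│ │ │     │↓│
│ │ │ ┌───┤ │
│ │ │ │   │↓│
│ └─┘ │ ┌─┘ │
│     │ │↓ ↲│
├─────┘ │ ╶─┤
│       │↳ ↓│
│ ╷ ╶───┴─╴ │
│ │        B│
└─┴─────────┘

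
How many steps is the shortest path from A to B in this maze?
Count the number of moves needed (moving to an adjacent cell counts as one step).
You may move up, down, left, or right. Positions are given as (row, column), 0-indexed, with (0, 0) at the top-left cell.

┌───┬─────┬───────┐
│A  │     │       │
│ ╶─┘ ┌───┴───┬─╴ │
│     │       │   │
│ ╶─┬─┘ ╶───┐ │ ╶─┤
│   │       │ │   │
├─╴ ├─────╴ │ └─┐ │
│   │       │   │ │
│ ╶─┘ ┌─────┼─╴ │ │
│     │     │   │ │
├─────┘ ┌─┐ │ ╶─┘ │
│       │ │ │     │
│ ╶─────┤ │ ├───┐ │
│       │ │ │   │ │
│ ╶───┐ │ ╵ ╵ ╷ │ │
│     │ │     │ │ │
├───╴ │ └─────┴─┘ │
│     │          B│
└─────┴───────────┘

Using BFS to find shortest path:
Start: (0, 0), End: (8, 8)
Path found:
(0,0) → (1,0) → (2,0) → (2,1) → (3,1) → (3,0) → (4,0) → (4,1) → (4,2) → (3,2) → (3,3) → (3,4) → (3,5) → (2,5) → (2,4) → (2,3) → (1,3) → (1,4) → (1,5) → (1,6) → (2,6) → (3,6) → (3,7) → (4,7) → (4,6) → (5,6) → (5,7) → (5,8) → (6,8) → (7,8) → (8,8)
Number of steps: 30

Solution:

┌───┬─────┬───────┐
│A  │     │       │
│ ╶─┘ ┌───┴───┬─╴ │
│↓    │↱ → → ↓│   │
│ ╶─┬─┘ ╶───┐ │ ╶─┤
│↳ ↓│  ↑ ← ↰│↓│   │
├─╴ ├─────╴ │ └─┐ │
│↓ ↲│↱ → → ↑│↳ ↓│ │
│ ╶─┘ ┌─────┼─╴ │ │
│↳ → ↑│     │↓ ↲│ │
├─────┘ ┌─┐ │ ╶─┘ │
│       │ │ │↳ → ↓│
│ ╶─────┤ │ ├───┐ │
│       │ │ │   │↓│
│ ╶───┐ │ ╵ ╵ ╷ │ │
│     │ │     │ │↓│
├───╴ │ └─────┴─┘ │
│     │          B│
└─────┴───────────┘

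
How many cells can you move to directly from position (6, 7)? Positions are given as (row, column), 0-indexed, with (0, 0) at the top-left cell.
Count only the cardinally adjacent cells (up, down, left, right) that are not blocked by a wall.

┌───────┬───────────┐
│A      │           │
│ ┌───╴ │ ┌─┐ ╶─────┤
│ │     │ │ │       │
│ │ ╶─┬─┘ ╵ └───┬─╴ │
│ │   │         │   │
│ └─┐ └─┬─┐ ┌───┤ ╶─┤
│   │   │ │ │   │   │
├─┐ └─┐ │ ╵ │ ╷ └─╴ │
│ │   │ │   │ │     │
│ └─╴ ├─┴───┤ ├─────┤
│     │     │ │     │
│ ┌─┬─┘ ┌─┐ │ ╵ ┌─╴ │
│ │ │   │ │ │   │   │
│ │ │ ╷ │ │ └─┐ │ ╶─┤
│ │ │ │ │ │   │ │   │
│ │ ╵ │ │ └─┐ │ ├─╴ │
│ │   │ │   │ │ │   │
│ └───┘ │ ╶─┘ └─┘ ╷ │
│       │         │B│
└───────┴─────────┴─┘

Checking passable neighbors of (6, 7):
Neighbors: (5, 7), (7, 7), (6, 6)
Count: 3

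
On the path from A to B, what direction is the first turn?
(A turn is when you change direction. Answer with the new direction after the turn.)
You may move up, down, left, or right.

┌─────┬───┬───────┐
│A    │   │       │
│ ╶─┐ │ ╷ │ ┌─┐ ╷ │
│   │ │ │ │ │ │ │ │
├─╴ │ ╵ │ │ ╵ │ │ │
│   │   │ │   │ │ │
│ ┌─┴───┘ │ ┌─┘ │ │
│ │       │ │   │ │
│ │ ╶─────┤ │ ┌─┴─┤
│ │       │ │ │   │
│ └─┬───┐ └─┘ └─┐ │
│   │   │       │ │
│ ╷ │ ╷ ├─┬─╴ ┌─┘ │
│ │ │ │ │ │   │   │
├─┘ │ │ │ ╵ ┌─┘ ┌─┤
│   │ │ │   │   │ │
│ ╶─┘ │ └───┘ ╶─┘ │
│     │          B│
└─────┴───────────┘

Directions: down, right, down, left, down, down, down, right, down, down, left, down, right, right, up, up, up, right, down, down, down, right, right, right, right, right
First turn direction: right

Solution:

┌─────┬───┬───────┐
│A    │   │       │
│ ╶─┐ │ ╷ │ ┌─┐ ╷ │
│↳ ↓│ │ │ │ │ │ │ │
├─╴ │ ╵ │ │ ╵ │ │ │
│↓ ↲│   │ │   │ │ │
│ ┌─┴───┘ │ ┌─┘ │ │
│↓│       │ │   │ │
│ │ ╶─────┤ │ ┌─┴─┤
│↓│       │ │ │   │
│ └─┬───┐ └─┘ └─┐ │
│↳ ↓│↱ ↓│       │ │
│ ╷ │ ╷ ├─┬─╴ ┌─┘ │
│ │↓│↑│↓│ │   │   │
├─┘ │ │ │ ╵ ┌─┘ ┌─┤
│↓ ↲│↑│↓│   │   │ │
│ ╶─┘ │ └───┘ ╶─┘ │
│↳ → ↑│↳ → → → → B│
└─────┴───────────┘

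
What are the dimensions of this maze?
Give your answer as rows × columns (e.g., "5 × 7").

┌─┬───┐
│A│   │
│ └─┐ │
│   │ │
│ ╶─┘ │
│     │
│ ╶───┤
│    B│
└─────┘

Counting the maze dimensions:
Rows (vertical): 4
Columns (horizontal): 3
Dimensions: 4 × 3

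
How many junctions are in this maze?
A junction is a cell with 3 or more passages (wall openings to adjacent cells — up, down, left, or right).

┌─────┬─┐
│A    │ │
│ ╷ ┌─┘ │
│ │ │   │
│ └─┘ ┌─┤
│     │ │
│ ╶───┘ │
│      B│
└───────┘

Checking each cell for number of passages:

Junctions found (3+ passages):
  (0, 1): 3 passages
  (2, 0): 3 passages
Total junctions: 2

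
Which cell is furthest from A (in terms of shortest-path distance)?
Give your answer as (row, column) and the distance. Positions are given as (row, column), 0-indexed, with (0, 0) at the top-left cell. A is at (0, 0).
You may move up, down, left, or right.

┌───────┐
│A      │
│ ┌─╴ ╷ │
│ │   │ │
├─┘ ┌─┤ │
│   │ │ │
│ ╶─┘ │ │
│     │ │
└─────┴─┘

Computing BFS distances from A to all cells:
Furthest cell: (2, 2)
Distance: 10 steps

Path from A to the furthest cell:

┌───────┐
│A → ↓  │
│ ┌─╴ ╷ │
│ │↓ ↲│ │
├─┘ ┌─┤ │
│↓ ↲│B│ │
│ ╶─┘ │ │
│↳ → ↑│ │
└─────┴─┘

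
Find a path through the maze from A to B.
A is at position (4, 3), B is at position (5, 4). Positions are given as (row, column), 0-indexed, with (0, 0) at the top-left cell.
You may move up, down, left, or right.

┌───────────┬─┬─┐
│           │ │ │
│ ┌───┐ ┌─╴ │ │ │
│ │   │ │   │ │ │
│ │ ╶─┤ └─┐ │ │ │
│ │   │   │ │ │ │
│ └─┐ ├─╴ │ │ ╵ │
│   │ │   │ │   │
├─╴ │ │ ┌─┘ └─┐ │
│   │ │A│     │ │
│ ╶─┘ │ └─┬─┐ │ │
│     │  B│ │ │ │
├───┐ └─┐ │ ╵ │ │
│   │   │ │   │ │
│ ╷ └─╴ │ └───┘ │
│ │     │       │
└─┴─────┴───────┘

Finding the shortest path from (4, 3) to (5, 4):
Path length: 2 steps
Directions: down → right

Solution:

┌───────────┬─┬─┐
│           │ │ │
│ ┌───┐ ┌─╴ │ │ │
│ │   │ │   │ │ │
│ │ ╶─┤ └─┐ │ │ │
│ │   │   │ │ │ │
│ └─┐ ├─╴ │ │ ╵ │
│   │ │   │ │   │
├─╴ │ │ ┌─┘ └─┐ │
│   │ │A│     │ │
│ ╶─┘ │ └─┬─┐ │ │
│     │↳ B│ │ │ │
├───┐ └─┐ │ ╵ │ │
│   │   │ │   │ │
│ ╷ └─╴ │ └───┘ │
│ │     │       │
└─┴─────┴───────┘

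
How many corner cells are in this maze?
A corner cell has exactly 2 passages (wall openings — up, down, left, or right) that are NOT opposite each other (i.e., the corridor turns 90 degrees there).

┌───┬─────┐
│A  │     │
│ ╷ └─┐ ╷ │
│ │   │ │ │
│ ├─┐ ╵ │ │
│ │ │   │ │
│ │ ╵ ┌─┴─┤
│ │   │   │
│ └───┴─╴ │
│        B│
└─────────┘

Counting corner cells (2 non-opposite passages):
Total corners: 11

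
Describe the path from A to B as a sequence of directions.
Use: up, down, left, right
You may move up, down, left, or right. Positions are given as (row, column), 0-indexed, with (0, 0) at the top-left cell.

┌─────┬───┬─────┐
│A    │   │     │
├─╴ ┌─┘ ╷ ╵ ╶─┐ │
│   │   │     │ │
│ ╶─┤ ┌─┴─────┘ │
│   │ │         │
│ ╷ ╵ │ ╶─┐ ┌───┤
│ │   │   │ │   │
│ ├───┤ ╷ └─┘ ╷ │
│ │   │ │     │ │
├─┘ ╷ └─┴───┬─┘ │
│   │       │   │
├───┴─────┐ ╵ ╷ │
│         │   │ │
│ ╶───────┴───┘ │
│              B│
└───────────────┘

Finding the path and converting it to directions:
Path through cells: (0,0) → (0,1) → (1,1) → (1,0) → (2,0) → (2,1) → (3,1) → (3,2) → (2,2) → (1,2) → (1,3) → (0,3) → (0,4) → (1,4) → (1,5) → (0,5) → (0,6) → (0,7) → (1,7) → (2,7) → (2,6) → (2,5) → (2,4) → (2,3) → (3,3) → (3,4) → (4,4) → (4,5) → (4,6) → (3,6) → (3,7) → (4,7) → (5,7) → (6,7) → (7,7)
Directions: right, down, left, down, right, down, right, up, up, right, up, right, down, right, up, right, right, down, down, left, left, left, left, down, right, down, right, right, up, right, down, down, down, down

Solution:

┌─────┬───┬─────┐
│A ↓  │↱ ↓│↱ → ↓│
├─╴ ┌─┘ ╷ ╵ ╶─┐ │
│↓ ↲│↱ ↑│↳ ↑  │↓│
│ ╶─┤ ┌─┴─────┘ │
│↳ ↓│↑│↓ ← ← ← ↲│
│ ╷ ╵ │ ╶─┐ ┌───┤
│ │↳ ↑│↳ ↓│ │↱ ↓│
│ ├───┤ ╷ └─┘ ╷ │
│ │   │ │↳ → ↑│↓│
├─┘ ╷ └─┴───┬─┘ │
│   │       │  ↓│
├───┴─────┐ ╵ ╷ │
│         │   │↓│
│ ╶───────┴───┘ │
│              B│
└───────────────┘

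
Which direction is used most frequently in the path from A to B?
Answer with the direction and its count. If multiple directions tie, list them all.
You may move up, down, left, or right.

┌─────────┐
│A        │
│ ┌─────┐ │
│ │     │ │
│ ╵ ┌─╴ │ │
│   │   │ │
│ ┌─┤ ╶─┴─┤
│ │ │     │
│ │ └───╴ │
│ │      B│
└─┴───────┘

Directions: down, down, right, up, right, right, down, left, down, right, right, down
Counts: {'down': 5, 'right': 5, 'up': 1, 'left': 1}
Most common: down and right (tied at 5 times each)

Solution:

┌─────────┐
│A        │
│ ┌─────┐ │
│↓│↱ → ↓│ │
│ ╵ ┌─╴ │ │
│↳ ↑│↓ ↲│ │
│ ┌─┤ ╶─┴─┤
│ │ │↳ → ↓│
│ │ └───╴ │
│ │      B│
└─┴───────┘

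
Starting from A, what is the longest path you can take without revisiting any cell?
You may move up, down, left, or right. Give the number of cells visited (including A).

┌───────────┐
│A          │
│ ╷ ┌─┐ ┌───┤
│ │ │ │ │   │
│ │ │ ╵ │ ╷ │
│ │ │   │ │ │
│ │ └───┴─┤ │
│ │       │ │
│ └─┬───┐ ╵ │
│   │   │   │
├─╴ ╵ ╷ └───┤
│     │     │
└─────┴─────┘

Finding longest simple path using DFS:
Start: (0, 0)
Longest path visits 15 cells
Path: A → right → down → down → down → right → right → right → down → right → up → up → up → left → down

Solution:

┌───────────┐
│A ↓        │
│ ╷ ┌─┐ ┌───┤
│ │↓│ │ │↓ ↰│
│ │ │ ╵ │ ╷ │
│ │↓│   │B│↑│
│ │ └───┴─┤ │
│ │↳ → → ↓│↑│
│ └─┬───┐ ╵ │
│   │   │↳ ↑│
├─╴ ╵ ╷ └───┤
│     │     │
└─────┴─────┘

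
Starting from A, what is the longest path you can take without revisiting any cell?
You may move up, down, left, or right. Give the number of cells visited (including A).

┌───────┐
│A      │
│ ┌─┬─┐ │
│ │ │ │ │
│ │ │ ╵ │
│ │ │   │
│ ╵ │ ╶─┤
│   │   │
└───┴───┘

Finding longest simple path using DFS:
Start: (0, 0)
Longest path visits 9 cells
Path: A → right → right → right → down → down → left → down → right

Solution:

┌───────┐
│A → → ↓│
│ ┌─┬─┐ │
│ │ │ │↓│
│ │ │ ╵ │
│ │ │↓ ↲│
│ ╵ │ ╶─┤
│   │↳ B│
└───┴───┘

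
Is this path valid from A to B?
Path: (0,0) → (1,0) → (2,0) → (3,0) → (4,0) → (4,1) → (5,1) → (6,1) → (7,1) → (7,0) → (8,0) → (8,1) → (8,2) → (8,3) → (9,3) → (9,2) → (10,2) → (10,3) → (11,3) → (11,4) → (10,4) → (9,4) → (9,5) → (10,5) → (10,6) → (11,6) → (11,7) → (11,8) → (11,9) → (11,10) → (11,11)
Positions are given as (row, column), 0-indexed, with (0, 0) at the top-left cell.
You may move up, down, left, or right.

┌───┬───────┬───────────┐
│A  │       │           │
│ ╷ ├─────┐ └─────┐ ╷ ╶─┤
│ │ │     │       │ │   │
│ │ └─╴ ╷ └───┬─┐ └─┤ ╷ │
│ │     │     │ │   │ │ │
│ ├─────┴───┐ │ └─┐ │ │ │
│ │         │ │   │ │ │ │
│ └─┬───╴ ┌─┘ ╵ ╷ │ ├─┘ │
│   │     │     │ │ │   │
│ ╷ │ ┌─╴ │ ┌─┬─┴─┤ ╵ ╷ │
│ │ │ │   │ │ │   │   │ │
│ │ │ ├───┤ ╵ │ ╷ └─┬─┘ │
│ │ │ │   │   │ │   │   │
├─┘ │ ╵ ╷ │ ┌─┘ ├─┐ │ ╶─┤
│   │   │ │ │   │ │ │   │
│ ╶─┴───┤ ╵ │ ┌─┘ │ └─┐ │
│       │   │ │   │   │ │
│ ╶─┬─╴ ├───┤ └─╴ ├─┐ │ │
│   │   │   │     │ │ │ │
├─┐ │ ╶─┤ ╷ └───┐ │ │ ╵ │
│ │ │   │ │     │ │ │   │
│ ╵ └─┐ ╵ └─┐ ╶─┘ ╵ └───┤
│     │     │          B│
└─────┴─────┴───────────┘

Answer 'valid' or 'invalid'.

Checking path validity:
Result: All consecutive moves are passable.

valid

Correct solution:

┌───┬───────┬───────────┐
│A  │       │           │
│ ╷ ├─────┐ └─────┐ ╷ ╶─┤
│↓│ │     │       │ │   │
│ │ └─╴ ╷ └───┬─┐ └─┤ ╷ │
│↓│     │     │ │   │ │ │
│ ├─────┴───┐ │ └─┐ │ │ │
│↓│         │ │   │ │ │ │
│ └─┬───╴ ┌─┘ ╵ ╷ │ ├─┘ │
│↳ ↓│     │     │ │ │   │
│ ╷ │ ┌─╴ │ ┌─┬─┴─┤ ╵ ╷ │
│ │↓│ │   │ │ │   │   │ │
│ │ │ ├───┤ ╵ │ ╷ └─┬─┘ │
│ │↓│ │   │   │ │   │   │
├─┘ │ ╵ ╷ │ ┌─┘ ├─┐ │ ╶─┤
│↓ ↲│   │ │ │   │ │ │   │
│ ╶─┴───┤ ╵ │ ┌─┘ │ └─┐ │
│↳ → → ↓│   │ │   │   │ │
│ ╶─┬─╴ ├───┤ └─╴ ├─┐ │ │
│   │↓ ↲│↱ ↓│     │ │ │ │
├─┐ │ ╶─┤ ╷ └───┐ │ │ ╵ │
│ │ │↳ ↓│↑│↳ ↓  │ │ │   │
│ ╵ └─┐ ╵ └─┐ ╶─┘ ╵ └───┤
│     │↳ ↑  │↳ → → → → B│
└─────┴─────┴───────────┘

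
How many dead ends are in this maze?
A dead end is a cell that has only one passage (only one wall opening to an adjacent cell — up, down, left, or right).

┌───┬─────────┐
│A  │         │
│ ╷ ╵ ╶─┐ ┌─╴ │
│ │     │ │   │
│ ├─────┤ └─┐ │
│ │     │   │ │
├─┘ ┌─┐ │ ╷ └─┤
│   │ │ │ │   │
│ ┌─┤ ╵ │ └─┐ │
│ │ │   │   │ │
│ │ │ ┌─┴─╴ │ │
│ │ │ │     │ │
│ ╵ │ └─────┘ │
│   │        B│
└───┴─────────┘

Checking each cell for number of passages:

Dead ends found at positions:
  (1, 3)
  (1, 5)
  (2, 0)
  (2, 6)
  (3, 2)
  (4, 1)
  (5, 3)
Total dead ends: 7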